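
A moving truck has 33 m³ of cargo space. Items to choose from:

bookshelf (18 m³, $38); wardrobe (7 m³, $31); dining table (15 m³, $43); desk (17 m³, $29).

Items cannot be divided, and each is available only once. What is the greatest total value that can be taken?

This is a 0/1 knapsack; check combinations near the capacity.
- bookshelf+dining table: volume 18+15=33, value 38+43=81
- wardrobe+dining table: volume 7+15=22, value 31+43=74
- dining table+desk: volume 15+17=32, value 43+29=72
Best: $81.

$81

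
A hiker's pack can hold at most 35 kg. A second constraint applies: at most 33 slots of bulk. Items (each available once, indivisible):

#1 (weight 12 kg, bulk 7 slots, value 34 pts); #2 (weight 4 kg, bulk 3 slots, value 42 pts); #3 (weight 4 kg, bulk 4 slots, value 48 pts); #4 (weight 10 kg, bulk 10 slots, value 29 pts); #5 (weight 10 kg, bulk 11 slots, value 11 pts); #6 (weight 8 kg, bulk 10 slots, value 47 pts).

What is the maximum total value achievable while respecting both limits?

Feasible sets respecting both limits:
- #1+#2+#3+#6: weight 28, bulk 24, value 171
- #2+#3+#4+#6: weight 26, bulk 27, value 166
- #1+#3+#4+#6: weight 34, bulk 31, value 158
Best: 171 pts.

171 pts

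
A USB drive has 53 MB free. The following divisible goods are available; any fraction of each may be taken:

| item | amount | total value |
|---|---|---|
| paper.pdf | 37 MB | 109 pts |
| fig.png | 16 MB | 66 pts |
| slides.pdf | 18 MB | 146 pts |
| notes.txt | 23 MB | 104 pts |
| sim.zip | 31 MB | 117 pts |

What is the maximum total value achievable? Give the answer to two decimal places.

299.50

Take in order of value per unit:
- slides.pdf (146/18 per unit): all 18 → value 146, running total 146.00
- notes.txt (104/23 per unit): all 23 → value 104, running total 250.00
- fig.png (66/16 per unit): 12 of 16 → value 12×66/16 = 49.5000, running total 299.50
Total 299.50.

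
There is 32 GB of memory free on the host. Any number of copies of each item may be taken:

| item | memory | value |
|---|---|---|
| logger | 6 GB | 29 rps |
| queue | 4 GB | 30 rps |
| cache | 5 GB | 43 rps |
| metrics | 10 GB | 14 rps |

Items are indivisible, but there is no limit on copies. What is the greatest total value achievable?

262 rps

Best value-per-unit is cache at 43/5; filling with it alone gives 6×43 = 258.
Optimal mix: 3×queue + 4×cache → memory 32, value 262.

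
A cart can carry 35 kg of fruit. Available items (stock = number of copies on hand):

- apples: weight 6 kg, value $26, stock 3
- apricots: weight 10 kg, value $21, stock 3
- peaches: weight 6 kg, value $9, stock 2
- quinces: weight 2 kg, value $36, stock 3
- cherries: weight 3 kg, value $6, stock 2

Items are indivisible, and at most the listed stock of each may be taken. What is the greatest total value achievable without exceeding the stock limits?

$207

Top feasible selections:
- 3×apples + 1×apricots + 3×quinces: weight 34, value 207
- 3×apples + 1×peaches + 3×quinces + 1×cherries: weight 33, value 201
- 3×apples + 3×quinces + 2×cherries: weight 30, value 198
- 3×apples + 1×peaches + 3×quinces: weight 30, value 195
Best: $207.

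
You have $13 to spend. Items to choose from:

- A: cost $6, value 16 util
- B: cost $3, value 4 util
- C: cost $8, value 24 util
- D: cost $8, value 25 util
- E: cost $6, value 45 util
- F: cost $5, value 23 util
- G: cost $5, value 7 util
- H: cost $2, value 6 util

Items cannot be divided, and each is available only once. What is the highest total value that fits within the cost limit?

74 util

Check high-value combinations within $13:
- E+F+H: cost 6+5+2=13, value 45+23+6=74
- E+F: cost 6+5=11, value 45+23=68
- A+E: cost 6+6=12, value 16+45=61
Best: 74 util.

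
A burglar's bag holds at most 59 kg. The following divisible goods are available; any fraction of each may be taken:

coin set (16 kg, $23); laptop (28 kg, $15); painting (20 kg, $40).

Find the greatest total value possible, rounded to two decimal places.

Take in order of value per unit:
- painting (40/20 per unit): all 20 → value 40, running total 40.00
- coin set (23/16 per unit): all 16 → value 23, running total 63.00
- laptop (15/28 per unit): 23 of 28 → value 23×15/28 = 12.3214, running total 75.32
Total 75.32.

75.32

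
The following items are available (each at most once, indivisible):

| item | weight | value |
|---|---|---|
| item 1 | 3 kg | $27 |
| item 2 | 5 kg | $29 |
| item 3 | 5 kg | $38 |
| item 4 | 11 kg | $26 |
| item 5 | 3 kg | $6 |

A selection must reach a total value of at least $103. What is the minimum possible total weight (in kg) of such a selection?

Subsets with value ≥ 103, sorted by total weight:
- item 1+item 2+item 3+item 4: weight 24, value 120
- item 1+item 2+item 3+item 4+item 5: weight 27, value 126
Minimum weight: 24 kg.

24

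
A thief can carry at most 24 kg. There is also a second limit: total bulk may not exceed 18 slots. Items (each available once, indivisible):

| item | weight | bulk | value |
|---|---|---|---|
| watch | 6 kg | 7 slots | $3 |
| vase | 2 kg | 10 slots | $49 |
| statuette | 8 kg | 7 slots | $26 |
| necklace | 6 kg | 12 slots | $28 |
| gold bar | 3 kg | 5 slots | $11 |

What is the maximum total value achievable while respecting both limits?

$75

Feasible sets respecting both limits:
- vase+statuette: weight 10, bulk 17, value 75
- vase+gold bar: weight 5, bulk 15, value 60
- watch+vase: weight 8, bulk 17, value 52
- vase: weight 2, bulk 10, value 49
Best: $75.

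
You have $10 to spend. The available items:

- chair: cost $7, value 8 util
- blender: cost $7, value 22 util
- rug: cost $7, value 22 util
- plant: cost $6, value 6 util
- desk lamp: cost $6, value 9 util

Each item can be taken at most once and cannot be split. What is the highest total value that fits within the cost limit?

22 util

Check high-value combinations within $10:
- blender: cost 7, value 22
- rug: cost 7, value 22
- desk lamp: cost 6, value 9
- chair: cost 7, value 8
- plant: cost 6, value 6
Best: 22 util.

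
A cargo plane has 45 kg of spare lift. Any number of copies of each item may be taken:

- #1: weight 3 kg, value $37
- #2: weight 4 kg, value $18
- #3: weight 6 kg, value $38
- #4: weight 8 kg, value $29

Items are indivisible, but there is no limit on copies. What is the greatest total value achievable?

Best value-per-unit is #1 at 37/3, and filling with it alone uses weight 15×3=45. No mix of the others beats 15×37 = 555.

$555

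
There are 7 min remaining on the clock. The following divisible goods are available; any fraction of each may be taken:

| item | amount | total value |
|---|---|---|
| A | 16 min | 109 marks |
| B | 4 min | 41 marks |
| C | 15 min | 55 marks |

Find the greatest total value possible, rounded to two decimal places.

Take in order of value per unit:
- B (41/4 per unit): all 4 → value 41, running total 41.00
- A (109/16 per unit): 3 of 16 → value 3×109/16 = 20.4375, running total 61.44
Total 61.44.

61.44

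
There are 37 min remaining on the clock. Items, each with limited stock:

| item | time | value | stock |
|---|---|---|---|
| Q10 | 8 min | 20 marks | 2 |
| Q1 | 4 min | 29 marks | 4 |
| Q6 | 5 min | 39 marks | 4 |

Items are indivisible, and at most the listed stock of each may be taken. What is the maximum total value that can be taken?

Top feasible selections:
- 4×Q1 + 4×Q6: time 36, value 272
- 3×Q1 + 4×Q6: time 32, value 243
- 1×Q10 + 2×Q1 + 4×Q6: time 36, value 234
- 4×Q1 + 3×Q6: time 31, value 233
Best: 272 marks.

272 marks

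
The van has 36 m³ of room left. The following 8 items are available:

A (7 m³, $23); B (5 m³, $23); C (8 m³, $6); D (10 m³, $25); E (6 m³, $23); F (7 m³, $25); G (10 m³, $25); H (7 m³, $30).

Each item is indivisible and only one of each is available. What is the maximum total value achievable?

$126

Check high-value combinations within 36 m³:
- B+D+E+F+H: volume 5+10+6+7+7=35, value 23+25+23+25+30=126
- B+E+F+G+H: volume 5+6+7+10+7=35, value 23+23+25+25+30=126
- A+B+D+F+H: volume 7+5+10+7+7=36, value 23+23+25+25+30=126
- A+B+F+G+H: volume 7+5+7+10+7=36, value 23+23+25+25+30=126
Best: $126.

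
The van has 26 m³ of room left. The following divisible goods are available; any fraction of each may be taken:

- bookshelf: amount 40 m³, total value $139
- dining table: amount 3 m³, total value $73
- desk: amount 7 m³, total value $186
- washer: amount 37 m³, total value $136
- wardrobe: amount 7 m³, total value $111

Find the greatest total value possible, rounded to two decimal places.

Take in order of value per unit:
- desk (186/7 per unit): all 7 → value 186, running total 186.00
- dining table (73/3 per unit): all 3 → value 73, running total 259.00
- wardrobe (111/7 per unit): all 7 → value 111, running total 370.00
- washer (136/37 per unit): 9 of 37 → value 9×136/37 = 33.0811, running total 403.08
Total 403.08.

403.08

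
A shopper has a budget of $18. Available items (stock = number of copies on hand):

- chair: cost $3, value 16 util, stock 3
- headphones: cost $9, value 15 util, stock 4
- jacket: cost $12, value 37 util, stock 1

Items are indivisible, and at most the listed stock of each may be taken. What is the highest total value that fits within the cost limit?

Top feasible selections:
- 2×chair + 1×jacket: cost 18, value 69
- 3×chair + 1×headphones: cost 18, value 63
Best: 69 util.

69 util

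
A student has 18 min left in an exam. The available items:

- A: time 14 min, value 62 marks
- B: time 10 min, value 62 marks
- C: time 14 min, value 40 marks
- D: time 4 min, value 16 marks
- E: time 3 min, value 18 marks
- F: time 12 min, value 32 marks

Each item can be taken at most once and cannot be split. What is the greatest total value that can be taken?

96 marks

This is a 0/1 knapsack; check combinations near the capacity.
- B+D+E: time 10+4+3=17, value 62+16+18=96
- B+E: time 10+3=13, value 62+18=80
- A+E: time 14+3=17, value 62+18=80
Best: 96 marks.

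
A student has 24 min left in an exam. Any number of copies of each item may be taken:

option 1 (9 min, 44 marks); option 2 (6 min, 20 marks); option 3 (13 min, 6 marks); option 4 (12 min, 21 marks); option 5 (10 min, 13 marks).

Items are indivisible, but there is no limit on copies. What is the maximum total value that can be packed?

Best value-per-unit is option 1 at 44/9; filling with it alone gives 2×44 = 88.
Optimal mix: 2×option 1 + 1×option 2 → time 24, value 108.

108 marks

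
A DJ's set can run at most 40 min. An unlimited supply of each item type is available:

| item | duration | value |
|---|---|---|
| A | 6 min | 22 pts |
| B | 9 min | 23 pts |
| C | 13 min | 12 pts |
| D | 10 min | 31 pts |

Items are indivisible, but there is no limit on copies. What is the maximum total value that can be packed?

Best value-per-unit is A at 22/6; filling with it alone gives 6×22 = 132.
Optimal mix: 5×A + 1×D → duration 40, value 141.

141 pts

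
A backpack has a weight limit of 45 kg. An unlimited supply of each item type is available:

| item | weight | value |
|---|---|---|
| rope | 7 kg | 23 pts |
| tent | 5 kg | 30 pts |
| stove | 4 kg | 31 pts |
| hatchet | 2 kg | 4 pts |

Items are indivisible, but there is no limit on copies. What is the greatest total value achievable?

Best value-per-unit is stove at 31/4, and filling with it alone uses weight 11×4=44. No mix of the others beats 11×31 = 341.

341 pts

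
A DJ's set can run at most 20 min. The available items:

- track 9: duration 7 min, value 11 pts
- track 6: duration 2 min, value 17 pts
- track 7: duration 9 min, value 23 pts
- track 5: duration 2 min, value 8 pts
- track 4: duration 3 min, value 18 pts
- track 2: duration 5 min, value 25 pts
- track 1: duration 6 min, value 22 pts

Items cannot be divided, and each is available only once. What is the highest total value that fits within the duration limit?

90 pts

This is a 0/1 knapsack; check combinations near the capacity.
- track 6+track 5+track 4+track 2+track 1: duration 2+2+3+5+6=18, value 17+8+18+25+22=90
- track 6+track 7+track 4+track 2: duration 2+9+3+5=19, value 17+23+18+25=83
- track 6+track 4+track 2+track 1: duration 2+3+5+6=16, value 17+18+25+22=82
- track 6+track 7+track 4+track 1: duration 2+9+3+6=20, value 17+23+18+22=80
- track 9+track 6+track 5+track 4+track 2: duration 7+2+2+3+5=19, value 11+17+8+18+25=79
Best: 90 pts.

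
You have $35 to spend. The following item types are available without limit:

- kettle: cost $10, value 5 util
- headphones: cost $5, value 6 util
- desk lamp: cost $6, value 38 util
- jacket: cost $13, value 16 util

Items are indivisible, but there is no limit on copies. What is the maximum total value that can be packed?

Best value-per-unit is desk lamp at 38/6; filling with it alone gives 5×38 = 190.
Optimal mix: 1×headphones + 5×desk lamp → cost 35, value 196.

196 util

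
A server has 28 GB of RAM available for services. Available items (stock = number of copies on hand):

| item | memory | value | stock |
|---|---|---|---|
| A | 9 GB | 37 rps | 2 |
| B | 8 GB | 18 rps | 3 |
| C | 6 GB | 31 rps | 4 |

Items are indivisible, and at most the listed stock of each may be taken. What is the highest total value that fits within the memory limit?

Top feasible selections:
- 1×A + 3×C: memory 27, value 130
- 4×C: memory 24, value 124
- 1×B + 3×C: memory 26, value 111
- 2×A + 1×C: memory 24, value 105
Best: 130 rps.

130 rps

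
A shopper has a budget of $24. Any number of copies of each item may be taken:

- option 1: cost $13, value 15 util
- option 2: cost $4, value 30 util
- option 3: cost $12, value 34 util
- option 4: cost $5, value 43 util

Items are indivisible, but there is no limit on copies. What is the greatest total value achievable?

202 util

Best value-per-unit is option 4 at 43/5; filling with it alone gives 4×43 = 172.
Optimal mix: 1×option 2 + 4×option 4 → cost 24, value 202.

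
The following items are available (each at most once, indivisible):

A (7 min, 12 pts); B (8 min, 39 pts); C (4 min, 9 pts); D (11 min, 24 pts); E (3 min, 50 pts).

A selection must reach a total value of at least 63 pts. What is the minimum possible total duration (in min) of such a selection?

Subsets with value ≥ 63, sorted by total duration:
- B+E: duration 11, value 89
- D+E: duration 14, value 74
- A+C+E: duration 14, value 71
- B+C+E: duration 15, value 98
Minimum duration: 11 min.

11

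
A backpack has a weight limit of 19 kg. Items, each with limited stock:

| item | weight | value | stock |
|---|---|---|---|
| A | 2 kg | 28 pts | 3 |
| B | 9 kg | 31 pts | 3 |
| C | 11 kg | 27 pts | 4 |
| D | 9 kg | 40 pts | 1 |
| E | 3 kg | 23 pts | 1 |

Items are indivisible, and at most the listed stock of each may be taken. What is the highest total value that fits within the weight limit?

147 pts

Best selections within weight 19 and stock limits:
- 3×A + 1×D + 1×E: weight 18, value 147
- 3×A + 1×B + 1×E: weight 18, value 138
Best: 147 pts.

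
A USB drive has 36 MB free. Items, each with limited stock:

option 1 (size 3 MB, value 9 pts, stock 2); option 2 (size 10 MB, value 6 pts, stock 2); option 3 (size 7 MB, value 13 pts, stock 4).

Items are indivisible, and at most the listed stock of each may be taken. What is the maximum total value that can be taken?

70 pts

Best selections within size 36 and stock limits:
- 2×option 1 + 4×option 3: size 34, value 70
- 1×option 1 + 4×option 3: size 31, value 61
Best: 70 pts.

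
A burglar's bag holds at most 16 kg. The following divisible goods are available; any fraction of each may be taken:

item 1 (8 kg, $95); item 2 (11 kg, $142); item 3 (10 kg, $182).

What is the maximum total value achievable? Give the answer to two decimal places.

Take in order of value per unit:
- item 3 (182/10 per unit): all 10 → value 182, running total 182.00
- item 2 (142/11 per unit): 6 of 11 → value 6×142/11 = 77.4545, running total 259.45
Total 259.45.

259.45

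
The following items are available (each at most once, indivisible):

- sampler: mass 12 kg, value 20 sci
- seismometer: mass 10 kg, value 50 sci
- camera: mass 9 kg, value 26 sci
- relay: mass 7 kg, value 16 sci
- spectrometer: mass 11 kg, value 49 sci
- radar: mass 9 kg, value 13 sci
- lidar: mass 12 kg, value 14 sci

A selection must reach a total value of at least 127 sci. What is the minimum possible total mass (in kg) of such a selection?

Subsets with value ≥ 127, sorted by total mass:
- seismometer+camera+relay+spectrometer: mass 37, value 141
- seismometer+relay+spectrometer+radar: mass 37, value 128
- seismometer+camera+spectrometer+radar: mass 39, value 138
Minimum mass: 37 kg.

37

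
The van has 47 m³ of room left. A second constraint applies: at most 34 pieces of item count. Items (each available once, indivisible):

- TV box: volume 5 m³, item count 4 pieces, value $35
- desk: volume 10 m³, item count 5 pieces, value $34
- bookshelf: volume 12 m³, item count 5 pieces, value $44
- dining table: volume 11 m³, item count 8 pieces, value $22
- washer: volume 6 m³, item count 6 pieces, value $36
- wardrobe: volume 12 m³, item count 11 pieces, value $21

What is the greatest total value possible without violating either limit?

$171

Feasible sets respecting both limits:
- TV box+desk+bookshelf+dining table+washer: volume 44, item count 28, value 171
- TV box+desk+bookshelf+washer+wardrobe: volume 45, item count 31, value 170
- TV box+bookshelf+dining table+washer+wardrobe: volume 46, item count 34, value 158
- TV box+desk+bookshelf+washer: volume 33, item count 20, value 149
Best: $171.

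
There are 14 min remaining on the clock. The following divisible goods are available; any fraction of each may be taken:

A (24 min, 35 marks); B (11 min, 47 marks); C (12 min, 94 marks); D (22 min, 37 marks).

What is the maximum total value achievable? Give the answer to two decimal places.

Take in order of value per unit:
- C (94/12 per unit): all 12 → value 94, running total 94.00
- B (47/11 per unit): 2 of 11 → value 2×47/11 = 8.5455, running total 102.55
Total 102.55.

102.55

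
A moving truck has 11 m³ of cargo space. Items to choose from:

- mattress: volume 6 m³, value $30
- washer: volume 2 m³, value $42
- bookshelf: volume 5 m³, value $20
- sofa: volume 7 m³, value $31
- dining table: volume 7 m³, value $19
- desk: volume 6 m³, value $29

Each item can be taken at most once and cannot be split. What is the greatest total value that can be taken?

$73

Check high-value combinations within 11 m³:
- washer+sofa: volume 2+7=9, value 42+31=73
- mattress+washer: volume 6+2=8, value 30+42=72
- washer+desk: volume 2+6=8, value 42+29=71
- washer+bookshelf: volume 2+5=7, value 42+20=62
- washer+dining table: volume 2+7=9, value 42+19=61
Best: $73.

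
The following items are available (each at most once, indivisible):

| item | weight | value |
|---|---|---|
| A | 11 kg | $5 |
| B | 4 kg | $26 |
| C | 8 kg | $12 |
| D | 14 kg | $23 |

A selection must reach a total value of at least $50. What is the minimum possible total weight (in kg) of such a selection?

26

Subsets with value ≥ 50, sorted by total weight:
- B+C+D: weight 26, value 61
- A+B+D: weight 29, value 54
Minimum weight: 26 kg.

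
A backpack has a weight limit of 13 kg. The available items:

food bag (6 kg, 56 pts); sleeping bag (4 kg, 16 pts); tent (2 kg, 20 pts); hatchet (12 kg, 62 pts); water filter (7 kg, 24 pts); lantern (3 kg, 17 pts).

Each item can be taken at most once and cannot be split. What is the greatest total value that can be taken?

93 pts

Check high-value combinations within 13 kg:
- food bag+tent+lantern: weight 6+2+3=11, value 56+20+17=93
- food bag+sleeping bag+tent: weight 6+4+2=12, value 56+16+20=92
- food bag+sleeping bag+lantern: weight 6+4+3=13, value 56+16+17=89
- food bag+water filter: weight 6+7=13, value 56+24=80
Best: 93 pts.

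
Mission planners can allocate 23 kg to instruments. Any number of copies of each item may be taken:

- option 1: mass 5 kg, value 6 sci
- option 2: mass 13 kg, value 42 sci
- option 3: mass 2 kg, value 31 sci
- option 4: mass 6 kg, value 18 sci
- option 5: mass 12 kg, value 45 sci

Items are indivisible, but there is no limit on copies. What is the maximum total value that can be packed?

Best value-per-unit is option 3 at 31/2, and filling with it alone uses mass 11×2=22. No mix of the others beats 11×31 = 341.

341 sci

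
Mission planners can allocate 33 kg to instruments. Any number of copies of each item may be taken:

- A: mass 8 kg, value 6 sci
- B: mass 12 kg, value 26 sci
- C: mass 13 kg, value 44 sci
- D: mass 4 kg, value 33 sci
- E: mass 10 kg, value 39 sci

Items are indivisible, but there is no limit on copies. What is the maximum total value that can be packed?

Best value-per-unit is D at 33/4, and filling with it alone uses mass 8×4=32. No mix of the others beats 8×33 = 264.

264 sci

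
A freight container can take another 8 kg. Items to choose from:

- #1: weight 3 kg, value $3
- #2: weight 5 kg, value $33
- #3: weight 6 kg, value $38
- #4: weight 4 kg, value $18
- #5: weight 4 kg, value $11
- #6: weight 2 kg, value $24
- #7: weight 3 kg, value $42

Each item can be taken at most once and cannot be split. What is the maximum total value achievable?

Check high-value combinations within 8 kg:
- #2+#7: weight 5+3=8, value 33+42=75
- #1+#6+#7: weight 3+2+3=8, value 3+24+42=69
- #6+#7: weight 2+3=5, value 24+42=66
- #3+#6: weight 6+2=8, value 38+24=62
- #4+#7: weight 4+3=7, value 18+42=60
Best: $75.

$75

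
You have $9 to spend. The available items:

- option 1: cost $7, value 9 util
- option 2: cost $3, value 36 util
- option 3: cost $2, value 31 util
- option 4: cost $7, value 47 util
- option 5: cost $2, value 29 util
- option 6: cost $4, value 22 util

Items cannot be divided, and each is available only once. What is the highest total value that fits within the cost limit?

96 util

Check high-value combinations within $9:
- option 2+option 3+option 5: cost 3+2+2=7, value 36+31+29=96
- option 2+option 3+option 6: cost 3+2+4=9, value 36+31+22=89
- option 2+option 5+option 6: cost 3+2+4=9, value 36+29+22=87
- option 3+option 5+option 6: cost 2+2+4=8, value 31+29+22=82
- option 3+option 4: cost 2+7=9, value 31+47=78
Best: 96 util.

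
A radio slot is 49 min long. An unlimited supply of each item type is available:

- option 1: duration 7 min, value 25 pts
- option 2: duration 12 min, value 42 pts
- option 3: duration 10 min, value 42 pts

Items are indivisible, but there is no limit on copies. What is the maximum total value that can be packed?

193 pts

Best value-per-unit is option 3 at 42/10; filling with it alone gives 4×42 = 168.
Optimal mix: 1×option 1 + 1×option 2 + 3×option 3 → duration 49, value 193.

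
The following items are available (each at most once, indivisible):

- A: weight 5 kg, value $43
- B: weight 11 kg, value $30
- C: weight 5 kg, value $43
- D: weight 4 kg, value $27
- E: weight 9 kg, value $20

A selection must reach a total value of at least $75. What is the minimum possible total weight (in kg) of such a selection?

Subsets with value ≥ 75, sorted by total weight:
- A+C: weight 10, value 86
- A+C+D: weight 14, value 113
Minimum weight: 10 kg.

10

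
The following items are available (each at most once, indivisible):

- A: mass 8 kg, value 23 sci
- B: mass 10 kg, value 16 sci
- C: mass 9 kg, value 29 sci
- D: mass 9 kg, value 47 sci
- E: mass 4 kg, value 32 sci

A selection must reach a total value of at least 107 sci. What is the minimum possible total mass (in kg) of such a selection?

Subsets with value ≥ 107, sorted by total mass:
- C+D+E: mass 22, value 108
- A+C+D+E: mass 30, value 131
- A+B+D+E: mass 31, value 118
Minimum mass: 22 kg.

22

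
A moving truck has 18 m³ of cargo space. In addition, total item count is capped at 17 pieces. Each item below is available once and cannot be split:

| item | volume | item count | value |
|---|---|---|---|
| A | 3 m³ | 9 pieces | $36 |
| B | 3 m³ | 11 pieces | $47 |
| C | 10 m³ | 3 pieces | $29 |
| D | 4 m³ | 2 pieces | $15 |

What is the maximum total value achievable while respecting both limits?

$91

Feasible sets respecting both limits:
- B+C+D: volume 17, item count 16, value 91
- A+C+D: volume 17, item count 14, value 80
- B+C: volume 13, item count 14, value 76
- A+C: volume 13, item count 12, value 65
Best: $91.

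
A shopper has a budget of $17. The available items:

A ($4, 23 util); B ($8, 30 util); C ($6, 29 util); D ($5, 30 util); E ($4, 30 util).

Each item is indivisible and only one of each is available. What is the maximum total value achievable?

90 util

This is a 0/1 knapsack; check combinations near the capacity.
- B+D+E: cost 8+5+4=17, value 30+30+30=90
- C+D+E: cost 6+5+4=15, value 29+30+30=89
- A+D+E: cost 4+5+4=13, value 23+30+30=83
Best: 90 util.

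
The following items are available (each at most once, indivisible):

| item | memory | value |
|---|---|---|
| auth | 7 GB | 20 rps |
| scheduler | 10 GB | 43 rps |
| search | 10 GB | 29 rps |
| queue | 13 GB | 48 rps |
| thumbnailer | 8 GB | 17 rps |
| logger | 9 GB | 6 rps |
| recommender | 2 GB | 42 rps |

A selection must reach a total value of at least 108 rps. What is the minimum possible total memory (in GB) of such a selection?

22

Subsets with value ≥ 108, sorted by total memory:
- scheduler+search+recommender: memory 22, value 114
- auth+queue+recommender: memory 22, value 110
- scheduler+queue+recommender: memory 25, value 133
- search+queue+recommender: memory 25, value 119
Minimum memory: 22 GB.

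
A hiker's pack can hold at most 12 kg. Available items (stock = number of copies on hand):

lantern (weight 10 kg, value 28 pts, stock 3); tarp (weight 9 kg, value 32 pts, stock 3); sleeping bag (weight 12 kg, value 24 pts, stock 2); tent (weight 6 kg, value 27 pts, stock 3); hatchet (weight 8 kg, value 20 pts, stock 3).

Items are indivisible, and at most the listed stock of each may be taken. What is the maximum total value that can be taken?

Top feasible selections:
- 2×tent: weight 12, value 54
- 1×tarp: weight 9, value 32
- 1×lantern: weight 10, value 28
- 1×tent: weight 6, value 27
Best: 54 pts.

54 pts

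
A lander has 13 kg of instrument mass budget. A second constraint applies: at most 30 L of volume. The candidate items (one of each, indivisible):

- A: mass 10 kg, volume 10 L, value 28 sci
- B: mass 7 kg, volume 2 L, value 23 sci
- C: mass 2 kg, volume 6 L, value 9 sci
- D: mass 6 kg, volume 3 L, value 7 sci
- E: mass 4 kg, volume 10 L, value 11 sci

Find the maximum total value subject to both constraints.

Feasible sets respecting both limits:
- B+C+E: mass 13, volume 18, value 43
- A+C: mass 12, volume 16, value 37
- B+E: mass 11, volume 12, value 34
Best: 43 sci.

43 sci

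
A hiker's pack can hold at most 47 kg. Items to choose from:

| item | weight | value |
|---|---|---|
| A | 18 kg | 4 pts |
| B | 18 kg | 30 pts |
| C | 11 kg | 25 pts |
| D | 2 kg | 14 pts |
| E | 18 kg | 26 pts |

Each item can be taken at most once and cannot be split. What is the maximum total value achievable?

81 pts

Check high-value combinations within 47 kg:
- B+C+E: weight 18+11+18=47, value 30+25+26=81
- B+D+E: weight 18+2+18=38, value 30+14+26=70
- B+C+D: weight 18+11+2=31, value 30+25+14=69
- C+D+E: weight 11+2+18=31, value 25+14+26=65
- A+B+C: weight 18+18+11=47, value 4+30+25=59
Best: 81 pts.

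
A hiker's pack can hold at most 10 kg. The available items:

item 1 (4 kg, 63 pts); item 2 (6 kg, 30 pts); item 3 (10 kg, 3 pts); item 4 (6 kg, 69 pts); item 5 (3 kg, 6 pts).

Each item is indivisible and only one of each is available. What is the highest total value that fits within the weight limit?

132 pts

Check high-value combinations within 10 kg:
- item 1+item 4: weight 4+6=10, value 63+69=132
- item 1+item 2: weight 4+6=10, value 63+30=93
- item 4+item 5: weight 6+3=9, value 69+6=75
- item 4: weight 6, value 69
- item 1+item 5: weight 4+3=7, value 63+6=69
Best: 132 pts.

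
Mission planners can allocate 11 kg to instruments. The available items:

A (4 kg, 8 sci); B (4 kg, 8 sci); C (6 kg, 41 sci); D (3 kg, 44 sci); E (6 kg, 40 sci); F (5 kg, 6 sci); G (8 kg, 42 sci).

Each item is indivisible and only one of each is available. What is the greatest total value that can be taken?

Check high-value combinations within 11 kg:
- D+G: mass 3+8=11, value 44+42=86
- C+D: mass 6+3=9, value 41+44=85
- D+E: mass 3+6=9, value 44+40=84
- A+B+D: mass 4+4+3=11, value 8+8+44=60
Best: 86 sci.

86 sci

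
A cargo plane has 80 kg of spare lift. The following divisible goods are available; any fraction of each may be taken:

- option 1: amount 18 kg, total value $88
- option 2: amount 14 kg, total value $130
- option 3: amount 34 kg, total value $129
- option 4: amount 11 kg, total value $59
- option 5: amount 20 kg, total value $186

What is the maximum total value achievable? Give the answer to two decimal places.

527.50

Take in order of value per unit:
- option 5 (186/20 per unit): all 20 → value 186, running total 186.00
- option 2 (130/14 per unit): all 14 → value 130, running total 316.00
- option 4 (59/11 per unit): all 11 → value 59, running total 375.00
- option 1 (88/18 per unit): all 18 → value 88, running total 463.00
- option 3 (129/34 per unit): 17 of 34 → value 17×129/34 = 64.5000, running total 527.50
Total 527.50.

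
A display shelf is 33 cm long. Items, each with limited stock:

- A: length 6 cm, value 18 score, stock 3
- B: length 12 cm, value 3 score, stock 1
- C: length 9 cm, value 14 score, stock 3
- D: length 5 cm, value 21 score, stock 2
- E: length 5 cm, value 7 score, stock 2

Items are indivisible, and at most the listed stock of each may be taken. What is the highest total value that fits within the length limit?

Best selections within length 33 and stock limits:
- 3×A + 2×D + 1×E: length 33, value 103
- 3×A + 2×D: length 28, value 96
Best: 103 score.

103 score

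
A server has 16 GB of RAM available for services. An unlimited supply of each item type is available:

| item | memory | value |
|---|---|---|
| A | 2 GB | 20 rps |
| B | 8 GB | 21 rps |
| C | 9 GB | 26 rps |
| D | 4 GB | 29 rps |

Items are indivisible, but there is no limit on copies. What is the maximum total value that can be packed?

160 rps

Best value-per-unit is A at 20/2, and filling with it alone uses memory 8×2=16. No mix of the others beats 8×20 = 160.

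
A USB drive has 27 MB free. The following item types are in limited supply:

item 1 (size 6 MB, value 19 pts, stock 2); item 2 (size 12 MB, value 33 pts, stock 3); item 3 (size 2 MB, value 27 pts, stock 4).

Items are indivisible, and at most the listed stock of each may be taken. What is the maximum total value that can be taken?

160 pts

Top feasible selections:
- 1×item 1 + 1×item 2 + 4×item 3: size 26, value 160
- 2×item 1 + 4×item 3: size 20, value 146
Best: 160 pts.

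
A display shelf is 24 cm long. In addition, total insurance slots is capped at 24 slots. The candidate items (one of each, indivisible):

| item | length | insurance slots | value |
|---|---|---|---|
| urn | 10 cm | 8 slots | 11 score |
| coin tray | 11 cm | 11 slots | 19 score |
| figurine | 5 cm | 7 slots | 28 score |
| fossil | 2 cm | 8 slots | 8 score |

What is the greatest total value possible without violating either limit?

47 score

Feasible sets respecting both limits:
- coin tray+figurine: length 16, insurance slots 18, value 47
- urn+figurine+fossil: length 17, insurance slots 23, value 47
- urn+figurine: length 15, insurance slots 15, value 39
- figurine+fossil: length 7, insurance slots 15, value 36
Best: 47 score.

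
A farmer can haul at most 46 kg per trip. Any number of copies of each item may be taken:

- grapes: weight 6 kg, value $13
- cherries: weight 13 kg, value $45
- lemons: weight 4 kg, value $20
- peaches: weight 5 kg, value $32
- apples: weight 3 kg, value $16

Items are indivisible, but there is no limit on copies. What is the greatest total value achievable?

Best value-per-unit is peaches at 32/5, and filling with it alone uses weight 9×5=45. No mix of the others beats 9×32 = 288.

$288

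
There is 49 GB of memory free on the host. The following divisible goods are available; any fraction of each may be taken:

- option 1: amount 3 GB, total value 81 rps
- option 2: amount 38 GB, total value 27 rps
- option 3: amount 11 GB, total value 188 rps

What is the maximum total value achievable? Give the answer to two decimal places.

Take in order of value per unit:
- option 1 (81/3 per unit): all 3 → value 81, running total 81.00
- option 3 (188/11 per unit): all 11 → value 188, running total 269.00
- option 2 (27/38 per unit): 35 of 38 → value 35×27/38 = 24.8684, running total 293.87
Total 293.87.

293.87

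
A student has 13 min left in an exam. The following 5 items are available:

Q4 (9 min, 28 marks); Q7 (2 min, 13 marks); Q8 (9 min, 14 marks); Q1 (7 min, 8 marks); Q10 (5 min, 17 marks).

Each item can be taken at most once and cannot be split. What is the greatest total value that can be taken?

41 marks

Check high-value combinations within 13 min:
- Q4+Q7: time 9+2=11, value 28+13=41
- Q7+Q10: time 2+5=7, value 13+17=30
- Q4: time 9, value 28
- Q7+Q8: time 2+9=11, value 13+14=27
Best: 41 marks.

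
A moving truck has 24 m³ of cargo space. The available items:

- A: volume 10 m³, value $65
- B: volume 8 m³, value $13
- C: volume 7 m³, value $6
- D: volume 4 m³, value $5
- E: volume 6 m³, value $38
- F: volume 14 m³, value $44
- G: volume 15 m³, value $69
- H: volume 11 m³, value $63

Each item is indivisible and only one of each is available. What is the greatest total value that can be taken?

$128

This is a 0/1 knapsack; check combinations near the capacity.
- A+H: volume 10+11=21, value 65+63=128
- A+B+E: volume 10+8+6=24, value 65+13+38=116
- A+C+E: volume 10+7+6=23, value 65+6+38=109
- A+F: volume 10+14=24, value 65+44=109
- A+D+E: volume 10+4+6=20, value 65+5+38=108
Best: $128.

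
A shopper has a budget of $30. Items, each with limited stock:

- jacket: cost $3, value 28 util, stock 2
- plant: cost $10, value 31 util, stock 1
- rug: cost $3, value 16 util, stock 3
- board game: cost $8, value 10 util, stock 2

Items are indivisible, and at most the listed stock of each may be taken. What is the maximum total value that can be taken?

Top feasible selections:
- 2×jacket + 1×plant + 3×rug: cost 25, value 135
- 2×jacket + 1×plant + 2×rug + 1×board game: cost 30, value 129
- 2×jacket + 1×plant + 2×rug: cost 22, value 119
Best: 135 util.

135 util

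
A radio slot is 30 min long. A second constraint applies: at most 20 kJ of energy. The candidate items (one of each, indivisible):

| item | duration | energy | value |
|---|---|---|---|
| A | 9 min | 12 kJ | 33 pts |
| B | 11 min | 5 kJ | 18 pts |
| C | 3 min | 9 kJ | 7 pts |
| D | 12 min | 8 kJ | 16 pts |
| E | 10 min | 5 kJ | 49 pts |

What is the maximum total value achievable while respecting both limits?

82 pts

Feasible sets respecting both limits:
- A+E: duration 19, energy 17, value 82
- B+C+E: duration 24, energy 19, value 74
- B+E: duration 21, energy 10, value 67
Best: 82 pts.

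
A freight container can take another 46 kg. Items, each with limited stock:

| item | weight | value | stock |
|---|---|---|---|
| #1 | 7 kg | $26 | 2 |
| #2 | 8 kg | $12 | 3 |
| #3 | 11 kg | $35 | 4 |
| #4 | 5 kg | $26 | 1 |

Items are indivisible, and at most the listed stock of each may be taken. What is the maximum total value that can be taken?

Top feasible selections:
- 1×#1 + 3×#3 + 1×#4: weight 45, value 157
- 2×#1 + 2×#3 + 1×#4: weight 41, value 148
Best: $157.

$157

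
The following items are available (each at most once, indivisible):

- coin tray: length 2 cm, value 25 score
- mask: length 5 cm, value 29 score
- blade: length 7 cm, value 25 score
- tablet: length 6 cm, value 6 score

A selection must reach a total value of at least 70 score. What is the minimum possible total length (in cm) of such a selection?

14

Subsets with value ≥ 70, sorted by total length:
- coin tray+mask+blade: length 14, value 79
- coin tray+mask+blade+tablet: length 20, value 85
Minimum length: 14 cm.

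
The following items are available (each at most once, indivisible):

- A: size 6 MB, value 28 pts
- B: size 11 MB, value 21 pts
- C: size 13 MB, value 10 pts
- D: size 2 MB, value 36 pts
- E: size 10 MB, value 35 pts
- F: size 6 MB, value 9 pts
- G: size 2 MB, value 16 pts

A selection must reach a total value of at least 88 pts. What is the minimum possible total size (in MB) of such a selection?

Subsets with value ≥ 88, sorted by total size:
- A+D+F+G: size 16, value 89
- A+D+E: size 18, value 99
- A+D+E+G: size 20, value 115
- D+E+F+G: size 20, value 96
Minimum size: 16 MB.

16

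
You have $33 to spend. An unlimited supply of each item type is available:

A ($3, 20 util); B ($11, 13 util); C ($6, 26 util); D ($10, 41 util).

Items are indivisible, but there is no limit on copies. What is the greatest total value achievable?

Best value-per-unit is A at 20/3, and filling with it alone uses cost 11×3=33. No mix of the others beats 11×20 = 220.

220 util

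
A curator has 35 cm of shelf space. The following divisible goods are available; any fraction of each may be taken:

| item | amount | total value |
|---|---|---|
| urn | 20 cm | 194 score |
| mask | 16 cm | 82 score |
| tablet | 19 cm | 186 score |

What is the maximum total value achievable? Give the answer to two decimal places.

341.20

Take in order of value per unit:
- tablet (186/19 per unit): all 19 → value 186, running total 186.00
- urn (194/20 per unit): 16 of 20 → value 16×194/20 = 155.2000, running total 341.20
Total 341.20.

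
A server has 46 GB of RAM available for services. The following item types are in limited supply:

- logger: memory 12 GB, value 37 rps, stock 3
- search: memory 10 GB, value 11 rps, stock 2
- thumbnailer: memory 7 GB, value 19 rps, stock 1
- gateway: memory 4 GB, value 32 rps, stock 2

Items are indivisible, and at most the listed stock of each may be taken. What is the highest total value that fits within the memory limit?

175 rps

Best selections within memory 46 and stock limits:
- 3×logger + 2×gateway: memory 44, value 175
- 2×logger + 1×thumbnailer + 2×gateway: memory 39, value 157
- 2×logger + 1×search + 2×gateway: memory 42, value 149
Best: 175 rps.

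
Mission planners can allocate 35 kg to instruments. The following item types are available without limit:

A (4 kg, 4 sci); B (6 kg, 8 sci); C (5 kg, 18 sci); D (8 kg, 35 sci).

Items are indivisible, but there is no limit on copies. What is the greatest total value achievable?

141 sci

Best value-per-unit is D at 35/8; filling with it alone gives 4×35 = 140.
Optimal mix: 2×C + 3×D → mass 34, value 141.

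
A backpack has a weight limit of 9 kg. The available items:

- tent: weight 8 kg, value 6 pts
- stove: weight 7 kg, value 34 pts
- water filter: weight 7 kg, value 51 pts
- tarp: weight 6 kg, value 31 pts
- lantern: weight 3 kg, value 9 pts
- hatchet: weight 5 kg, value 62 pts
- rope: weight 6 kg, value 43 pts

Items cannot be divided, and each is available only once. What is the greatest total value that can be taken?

71 pts

This is a 0/1 knapsack; check combinations near the capacity.
- lantern+hatchet: weight 3+5=8, value 9+62=71
- hatchet: weight 5, value 62
- lantern+rope: weight 3+6=9, value 9+43=52
Best: 71 pts.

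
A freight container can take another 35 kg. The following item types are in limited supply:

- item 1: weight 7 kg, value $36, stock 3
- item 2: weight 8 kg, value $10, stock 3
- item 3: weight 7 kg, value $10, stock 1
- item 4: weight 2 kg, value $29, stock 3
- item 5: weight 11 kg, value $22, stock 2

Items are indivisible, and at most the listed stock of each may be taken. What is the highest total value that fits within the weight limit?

Best selections within weight 35 and stock limits:
- 3×item 1 + 1×item 3 + 3×item 4: weight 34, value 205
- 3×item 1 + 1×item 2 + 3×item 4: weight 35, value 205
- 3×item 1 + 3×item 4: weight 27, value 195
- 2×item 1 + 3×item 4 + 1×item 5: weight 31, value 181
Best: $205.

$205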